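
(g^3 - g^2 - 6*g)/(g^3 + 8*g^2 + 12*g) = (g - 3)/(g + 6)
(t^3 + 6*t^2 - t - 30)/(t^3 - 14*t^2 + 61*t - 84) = (t^3 + 6*t^2 - t - 30)/(t^3 - 14*t^2 + 61*t - 84)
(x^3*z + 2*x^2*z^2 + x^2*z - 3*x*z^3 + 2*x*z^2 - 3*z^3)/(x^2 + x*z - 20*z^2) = z*(x^3 + 2*x^2*z + x^2 - 3*x*z^2 + 2*x*z - 3*z^2)/(x^2 + x*z - 20*z^2)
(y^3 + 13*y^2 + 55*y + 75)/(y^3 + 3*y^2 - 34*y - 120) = (y^2 + 8*y + 15)/(y^2 - 2*y - 24)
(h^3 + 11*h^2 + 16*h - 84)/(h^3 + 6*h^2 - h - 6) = (h^2 + 5*h - 14)/(h^2 - 1)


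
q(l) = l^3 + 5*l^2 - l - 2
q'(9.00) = 332.00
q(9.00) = 1123.00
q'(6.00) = 167.00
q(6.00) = 388.00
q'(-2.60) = -6.72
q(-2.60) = 16.82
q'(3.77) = 79.34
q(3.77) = 118.88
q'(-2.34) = -7.97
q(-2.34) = 14.91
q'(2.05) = 32.11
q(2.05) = 25.58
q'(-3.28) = -1.52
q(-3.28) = 19.78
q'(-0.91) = -7.62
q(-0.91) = 2.30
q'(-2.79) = -5.55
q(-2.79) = 17.99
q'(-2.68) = -6.25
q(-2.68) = 17.34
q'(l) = 3*l^2 + 10*l - 1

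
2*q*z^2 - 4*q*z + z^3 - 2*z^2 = z*(2*q + z)*(z - 2)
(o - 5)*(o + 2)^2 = o^3 - o^2 - 16*o - 20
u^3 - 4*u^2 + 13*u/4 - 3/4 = (u - 3)*(u - 1/2)^2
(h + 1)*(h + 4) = h^2 + 5*h + 4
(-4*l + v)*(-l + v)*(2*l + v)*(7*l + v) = 56*l^4 - 34*l^3*v - 27*l^2*v^2 + 4*l*v^3 + v^4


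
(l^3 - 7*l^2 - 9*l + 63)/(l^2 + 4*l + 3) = (l^2 - 10*l + 21)/(l + 1)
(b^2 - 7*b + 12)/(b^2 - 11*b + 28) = (b - 3)/(b - 7)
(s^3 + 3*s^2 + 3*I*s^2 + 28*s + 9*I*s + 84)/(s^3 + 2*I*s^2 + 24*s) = (s^2 + s*(3 + 7*I) + 21*I)/(s*(s + 6*I))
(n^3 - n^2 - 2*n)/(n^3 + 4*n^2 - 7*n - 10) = n/(n + 5)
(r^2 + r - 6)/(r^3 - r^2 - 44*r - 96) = (r - 2)/(r^2 - 4*r - 32)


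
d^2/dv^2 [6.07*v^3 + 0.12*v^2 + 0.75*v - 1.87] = 36.42*v + 0.24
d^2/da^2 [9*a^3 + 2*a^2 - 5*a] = 54*a + 4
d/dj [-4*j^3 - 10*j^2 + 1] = 4*j*(-3*j - 5)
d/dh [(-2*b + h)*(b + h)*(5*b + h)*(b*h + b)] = b*(-10*b^3 - 14*b^2*h - 7*b^2 + 12*b*h^2 + 8*b*h + 4*h^3 + 3*h^2)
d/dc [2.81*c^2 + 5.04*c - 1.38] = 5.62*c + 5.04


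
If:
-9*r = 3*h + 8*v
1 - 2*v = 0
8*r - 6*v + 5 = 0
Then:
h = -7/12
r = -1/4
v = 1/2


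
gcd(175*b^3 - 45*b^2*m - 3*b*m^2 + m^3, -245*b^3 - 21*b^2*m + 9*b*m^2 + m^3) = 35*b^2 - 2*b*m - m^2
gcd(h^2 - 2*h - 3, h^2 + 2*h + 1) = h + 1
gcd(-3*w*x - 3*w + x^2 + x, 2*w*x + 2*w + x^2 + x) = x + 1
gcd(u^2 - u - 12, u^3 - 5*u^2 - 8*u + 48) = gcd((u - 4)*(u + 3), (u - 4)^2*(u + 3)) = u^2 - u - 12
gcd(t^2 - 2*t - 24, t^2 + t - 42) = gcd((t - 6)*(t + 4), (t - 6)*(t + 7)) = t - 6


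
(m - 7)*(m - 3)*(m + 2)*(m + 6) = m^4 - 2*m^3 - 47*m^2 + 48*m + 252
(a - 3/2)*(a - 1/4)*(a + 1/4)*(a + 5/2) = a^4 + a^3 - 61*a^2/16 - a/16 + 15/64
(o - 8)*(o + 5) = o^2 - 3*o - 40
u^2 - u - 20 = (u - 5)*(u + 4)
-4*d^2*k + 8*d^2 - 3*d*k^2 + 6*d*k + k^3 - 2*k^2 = (-4*d + k)*(d + k)*(k - 2)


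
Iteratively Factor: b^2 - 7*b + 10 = (b - 5)*(b - 2)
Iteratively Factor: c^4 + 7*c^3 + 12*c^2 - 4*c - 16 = (c + 4)*(c^3 + 3*c^2 - 4) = (c - 1)*(c + 4)*(c^2 + 4*c + 4) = (c - 1)*(c + 2)*(c + 4)*(c + 2)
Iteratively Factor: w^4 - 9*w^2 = (w - 3)*(w^3 + 3*w^2) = w*(w - 3)*(w^2 + 3*w) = w*(w - 3)*(w + 3)*(w)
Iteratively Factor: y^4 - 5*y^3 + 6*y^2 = (y - 3)*(y^3 - 2*y^2) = (y - 3)*(y - 2)*(y^2) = y*(y - 3)*(y - 2)*(y)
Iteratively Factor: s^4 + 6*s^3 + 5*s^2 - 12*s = (s + 4)*(s^3 + 2*s^2 - 3*s) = (s + 3)*(s + 4)*(s^2 - s) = s*(s + 3)*(s + 4)*(s - 1)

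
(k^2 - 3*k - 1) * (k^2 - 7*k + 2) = k^4 - 10*k^3 + 22*k^2 + k - 2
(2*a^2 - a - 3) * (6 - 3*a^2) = -6*a^4 + 3*a^3 + 21*a^2 - 6*a - 18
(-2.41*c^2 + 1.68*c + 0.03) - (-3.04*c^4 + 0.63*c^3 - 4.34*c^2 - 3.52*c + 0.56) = 3.04*c^4 - 0.63*c^3 + 1.93*c^2 + 5.2*c - 0.53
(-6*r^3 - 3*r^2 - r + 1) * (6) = -36*r^3 - 18*r^2 - 6*r + 6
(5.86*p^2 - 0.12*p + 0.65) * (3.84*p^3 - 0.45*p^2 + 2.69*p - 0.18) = 22.5024*p^5 - 3.0978*p^4 + 18.3134*p^3 - 1.6701*p^2 + 1.7701*p - 0.117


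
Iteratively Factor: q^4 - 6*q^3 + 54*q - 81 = (q - 3)*(q^3 - 3*q^2 - 9*q + 27) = (q - 3)^2*(q^2 - 9) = (q - 3)^2*(q + 3)*(q - 3)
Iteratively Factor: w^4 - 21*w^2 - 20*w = (w + 1)*(w^3 - w^2 - 20*w) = (w + 1)*(w + 4)*(w^2 - 5*w) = w*(w + 1)*(w + 4)*(w - 5)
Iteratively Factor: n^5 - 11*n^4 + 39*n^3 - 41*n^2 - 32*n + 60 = (n - 2)*(n^4 - 9*n^3 + 21*n^2 + n - 30) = (n - 2)^2*(n^3 - 7*n^2 + 7*n + 15) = (n - 5)*(n - 2)^2*(n^2 - 2*n - 3) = (n - 5)*(n - 2)^2*(n + 1)*(n - 3)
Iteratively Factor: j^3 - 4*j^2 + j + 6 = (j - 2)*(j^2 - 2*j - 3) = (j - 3)*(j - 2)*(j + 1)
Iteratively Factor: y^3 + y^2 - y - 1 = (y - 1)*(y^2 + 2*y + 1) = (y - 1)*(y + 1)*(y + 1)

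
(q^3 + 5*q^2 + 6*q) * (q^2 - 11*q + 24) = q^5 - 6*q^4 - 25*q^3 + 54*q^2 + 144*q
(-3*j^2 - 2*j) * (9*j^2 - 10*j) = -27*j^4 + 12*j^3 + 20*j^2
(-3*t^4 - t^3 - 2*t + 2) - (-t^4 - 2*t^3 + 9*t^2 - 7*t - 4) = -2*t^4 + t^3 - 9*t^2 + 5*t + 6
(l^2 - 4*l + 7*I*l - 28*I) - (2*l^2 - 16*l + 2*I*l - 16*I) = -l^2 + 12*l + 5*I*l - 12*I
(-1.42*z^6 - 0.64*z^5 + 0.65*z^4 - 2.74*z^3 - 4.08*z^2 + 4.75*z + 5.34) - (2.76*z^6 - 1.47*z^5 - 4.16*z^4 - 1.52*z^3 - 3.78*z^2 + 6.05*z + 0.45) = -4.18*z^6 + 0.83*z^5 + 4.81*z^4 - 1.22*z^3 - 0.3*z^2 - 1.3*z + 4.89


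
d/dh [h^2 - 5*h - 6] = 2*h - 5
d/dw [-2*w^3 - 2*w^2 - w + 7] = -6*w^2 - 4*w - 1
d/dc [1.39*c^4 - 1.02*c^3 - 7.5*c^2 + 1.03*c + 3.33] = 5.56*c^3 - 3.06*c^2 - 15.0*c + 1.03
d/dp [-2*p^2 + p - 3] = 1 - 4*p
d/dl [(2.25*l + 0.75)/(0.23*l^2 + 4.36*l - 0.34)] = (0.5175*l^2 + 9.81*l - (0.46*l + 4.36)*(2.25*l + 0.75) - 0.765)/(0.23*l^2 + 4.36*l - 0.34)^2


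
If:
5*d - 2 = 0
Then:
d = 2/5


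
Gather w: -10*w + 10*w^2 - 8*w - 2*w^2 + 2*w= 8*w^2 - 16*w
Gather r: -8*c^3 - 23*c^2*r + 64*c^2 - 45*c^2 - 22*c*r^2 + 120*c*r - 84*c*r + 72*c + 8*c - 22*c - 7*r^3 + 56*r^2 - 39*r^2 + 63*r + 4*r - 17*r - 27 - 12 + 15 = -8*c^3 + 19*c^2 + 58*c - 7*r^3 + r^2*(17 - 22*c) + r*(-23*c^2 + 36*c + 50) - 24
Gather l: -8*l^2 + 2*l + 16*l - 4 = -8*l^2 + 18*l - 4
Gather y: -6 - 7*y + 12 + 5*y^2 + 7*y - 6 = 5*y^2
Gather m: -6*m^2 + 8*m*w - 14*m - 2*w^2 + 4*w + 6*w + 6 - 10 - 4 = -6*m^2 + m*(8*w - 14) - 2*w^2 + 10*w - 8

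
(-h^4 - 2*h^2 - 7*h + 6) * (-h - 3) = h^5 + 3*h^4 + 2*h^3 + 13*h^2 + 15*h - 18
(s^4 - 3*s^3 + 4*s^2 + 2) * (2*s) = 2*s^5 - 6*s^4 + 8*s^3 + 4*s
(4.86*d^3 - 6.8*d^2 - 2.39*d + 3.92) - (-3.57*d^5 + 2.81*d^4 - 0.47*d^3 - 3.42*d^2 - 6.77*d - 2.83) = 3.57*d^5 - 2.81*d^4 + 5.33*d^3 - 3.38*d^2 + 4.38*d + 6.75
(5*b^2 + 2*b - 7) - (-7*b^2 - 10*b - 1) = 12*b^2 + 12*b - 6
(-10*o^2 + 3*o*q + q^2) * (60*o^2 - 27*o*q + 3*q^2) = -600*o^4 + 450*o^3*q - 51*o^2*q^2 - 18*o*q^3 + 3*q^4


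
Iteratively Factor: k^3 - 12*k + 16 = (k - 2)*(k^2 + 2*k - 8) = (k - 2)*(k + 4)*(k - 2)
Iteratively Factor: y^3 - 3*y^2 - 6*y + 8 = (y + 2)*(y^2 - 5*y + 4) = (y - 4)*(y + 2)*(y - 1)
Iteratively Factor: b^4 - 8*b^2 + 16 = (b + 2)*(b^3 - 2*b^2 - 4*b + 8) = (b + 2)^2*(b^2 - 4*b + 4) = (b - 2)*(b + 2)^2*(b - 2)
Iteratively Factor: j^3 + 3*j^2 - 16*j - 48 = (j + 4)*(j^2 - j - 12) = (j + 3)*(j + 4)*(j - 4)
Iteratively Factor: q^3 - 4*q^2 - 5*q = (q - 5)*(q^2 + q) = q*(q - 5)*(q + 1)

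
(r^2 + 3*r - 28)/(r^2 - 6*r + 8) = (r + 7)/(r - 2)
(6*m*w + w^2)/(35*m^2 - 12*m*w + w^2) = w*(6*m + w)/(35*m^2 - 12*m*w + w^2)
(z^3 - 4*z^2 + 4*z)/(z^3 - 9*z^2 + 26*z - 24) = z*(z - 2)/(z^2 - 7*z + 12)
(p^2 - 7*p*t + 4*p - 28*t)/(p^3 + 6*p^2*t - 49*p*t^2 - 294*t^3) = (p + 4)/(p^2 + 13*p*t + 42*t^2)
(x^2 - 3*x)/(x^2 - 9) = x/(x + 3)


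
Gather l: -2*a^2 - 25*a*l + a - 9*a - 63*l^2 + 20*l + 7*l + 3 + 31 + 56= -2*a^2 - 8*a - 63*l^2 + l*(27 - 25*a) + 90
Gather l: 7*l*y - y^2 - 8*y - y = 7*l*y - y^2 - 9*y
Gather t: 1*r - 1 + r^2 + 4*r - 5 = r^2 + 5*r - 6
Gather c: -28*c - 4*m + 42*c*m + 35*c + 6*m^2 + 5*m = c*(42*m + 7) + 6*m^2 + m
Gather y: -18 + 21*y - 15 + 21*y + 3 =42*y - 30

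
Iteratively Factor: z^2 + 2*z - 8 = (z - 2)*(z + 4)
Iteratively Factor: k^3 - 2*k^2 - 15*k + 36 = (k - 3)*(k^2 + k - 12) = (k - 3)^2*(k + 4)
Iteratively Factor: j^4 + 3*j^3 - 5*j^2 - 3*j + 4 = (j - 1)*(j^3 + 4*j^2 - j - 4) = (j - 1)*(j + 4)*(j^2 - 1) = (j - 1)*(j + 1)*(j + 4)*(j - 1)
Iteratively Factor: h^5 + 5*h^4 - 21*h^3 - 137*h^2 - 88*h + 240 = (h + 4)*(h^4 + h^3 - 25*h^2 - 37*h + 60) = (h + 3)*(h + 4)*(h^3 - 2*h^2 - 19*h + 20) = (h - 5)*(h + 3)*(h + 4)*(h^2 + 3*h - 4) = (h - 5)*(h - 1)*(h + 3)*(h + 4)*(h + 4)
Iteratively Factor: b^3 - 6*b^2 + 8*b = (b - 4)*(b^2 - 2*b) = b*(b - 4)*(b - 2)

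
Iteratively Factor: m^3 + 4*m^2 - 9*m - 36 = (m + 4)*(m^2 - 9) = (m + 3)*(m + 4)*(m - 3)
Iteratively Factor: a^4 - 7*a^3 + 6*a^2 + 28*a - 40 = (a + 2)*(a^3 - 9*a^2 + 24*a - 20) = (a - 2)*(a + 2)*(a^2 - 7*a + 10) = (a - 2)^2*(a + 2)*(a - 5)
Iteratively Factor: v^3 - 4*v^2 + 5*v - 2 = (v - 1)*(v^2 - 3*v + 2) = (v - 1)^2*(v - 2)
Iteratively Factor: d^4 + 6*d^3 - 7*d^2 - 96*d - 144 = (d - 4)*(d^3 + 10*d^2 + 33*d + 36) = (d - 4)*(d + 4)*(d^2 + 6*d + 9) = (d - 4)*(d + 3)*(d + 4)*(d + 3)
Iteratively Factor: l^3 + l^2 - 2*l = (l + 2)*(l^2 - l) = (l - 1)*(l + 2)*(l)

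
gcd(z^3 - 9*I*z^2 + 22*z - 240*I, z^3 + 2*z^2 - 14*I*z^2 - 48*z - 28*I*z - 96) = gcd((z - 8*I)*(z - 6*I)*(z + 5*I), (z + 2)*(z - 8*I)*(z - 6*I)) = z^2 - 14*I*z - 48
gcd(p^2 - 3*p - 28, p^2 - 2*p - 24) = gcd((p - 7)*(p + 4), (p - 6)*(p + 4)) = p + 4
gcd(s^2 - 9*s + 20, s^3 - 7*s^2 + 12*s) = s - 4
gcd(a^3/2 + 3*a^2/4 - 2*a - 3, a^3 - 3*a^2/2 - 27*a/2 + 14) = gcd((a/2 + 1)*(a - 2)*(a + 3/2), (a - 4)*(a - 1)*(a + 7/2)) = 1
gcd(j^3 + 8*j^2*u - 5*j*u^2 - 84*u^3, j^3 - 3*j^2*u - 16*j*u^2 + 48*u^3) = -j^2 - j*u + 12*u^2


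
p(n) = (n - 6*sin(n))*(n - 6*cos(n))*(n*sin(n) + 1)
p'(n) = (1 - 6*cos(n))*(n - 6*cos(n))*(n*sin(n) + 1) + (n - 6*sin(n))*(n - 6*cos(n))*(n*cos(n) + sin(n)) + (n - 6*sin(n))*(n*sin(n) + 1)*(6*sin(n) + 1)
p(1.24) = 6.83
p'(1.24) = -58.61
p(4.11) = -162.27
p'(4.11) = -208.00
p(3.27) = 21.64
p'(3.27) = -87.73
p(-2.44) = 7.90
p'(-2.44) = 23.95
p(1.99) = -43.59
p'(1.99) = -22.35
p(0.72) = 18.09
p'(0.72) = 10.70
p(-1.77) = -6.55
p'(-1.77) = -56.87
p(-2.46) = 7.40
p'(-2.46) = 26.10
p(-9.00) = 108.60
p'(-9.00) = 117.28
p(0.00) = 0.00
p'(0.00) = 30.00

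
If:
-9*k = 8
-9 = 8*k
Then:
No Solution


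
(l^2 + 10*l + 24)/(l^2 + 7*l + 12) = (l + 6)/(l + 3)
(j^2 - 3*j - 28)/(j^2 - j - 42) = (j + 4)/(j + 6)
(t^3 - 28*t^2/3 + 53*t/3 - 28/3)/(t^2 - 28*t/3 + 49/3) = (3*t^2 - 7*t + 4)/(3*t - 7)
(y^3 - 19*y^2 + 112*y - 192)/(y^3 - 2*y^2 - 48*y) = (y^2 - 11*y + 24)/(y*(y + 6))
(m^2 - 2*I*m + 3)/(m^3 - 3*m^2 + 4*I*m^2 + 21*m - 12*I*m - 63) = (m + I)/(m^2 + m*(-3 + 7*I) - 21*I)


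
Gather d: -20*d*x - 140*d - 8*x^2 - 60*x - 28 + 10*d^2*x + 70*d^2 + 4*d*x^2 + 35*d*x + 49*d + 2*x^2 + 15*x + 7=d^2*(10*x + 70) + d*(4*x^2 + 15*x - 91) - 6*x^2 - 45*x - 21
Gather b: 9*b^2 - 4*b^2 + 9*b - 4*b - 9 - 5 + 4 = 5*b^2 + 5*b - 10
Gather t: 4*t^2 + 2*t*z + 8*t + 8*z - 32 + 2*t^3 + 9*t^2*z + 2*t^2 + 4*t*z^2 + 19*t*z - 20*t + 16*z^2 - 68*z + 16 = 2*t^3 + t^2*(9*z + 6) + t*(4*z^2 + 21*z - 12) + 16*z^2 - 60*z - 16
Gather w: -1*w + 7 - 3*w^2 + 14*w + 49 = -3*w^2 + 13*w + 56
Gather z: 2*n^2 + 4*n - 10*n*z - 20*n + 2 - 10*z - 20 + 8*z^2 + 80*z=2*n^2 - 16*n + 8*z^2 + z*(70 - 10*n) - 18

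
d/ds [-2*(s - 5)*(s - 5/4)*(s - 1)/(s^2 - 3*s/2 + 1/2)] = (-8*s^2 + 8*s + 25)/(4*s^2 - 4*s + 1)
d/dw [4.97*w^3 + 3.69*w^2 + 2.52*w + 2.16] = 14.91*w^2 + 7.38*w + 2.52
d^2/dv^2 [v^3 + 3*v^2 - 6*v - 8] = 6*v + 6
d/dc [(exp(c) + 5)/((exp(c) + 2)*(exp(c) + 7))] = (-exp(2*c) - 10*exp(c) - 31)*exp(c)/(exp(4*c) + 18*exp(3*c) + 109*exp(2*c) + 252*exp(c) + 196)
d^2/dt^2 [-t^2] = -2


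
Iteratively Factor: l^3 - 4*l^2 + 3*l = (l - 3)*(l^2 - l) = (l - 3)*(l - 1)*(l)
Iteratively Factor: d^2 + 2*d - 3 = (d + 3)*(d - 1)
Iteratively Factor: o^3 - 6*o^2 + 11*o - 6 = (o - 3)*(o^2 - 3*o + 2) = (o - 3)*(o - 1)*(o - 2)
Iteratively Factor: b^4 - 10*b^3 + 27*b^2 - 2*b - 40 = (b + 1)*(b^3 - 11*b^2 + 38*b - 40) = (b - 4)*(b + 1)*(b^2 - 7*b + 10) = (b - 5)*(b - 4)*(b + 1)*(b - 2)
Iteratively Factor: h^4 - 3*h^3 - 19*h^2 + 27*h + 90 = (h + 2)*(h^3 - 5*h^2 - 9*h + 45) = (h + 2)*(h + 3)*(h^2 - 8*h + 15) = (h - 5)*(h + 2)*(h + 3)*(h - 3)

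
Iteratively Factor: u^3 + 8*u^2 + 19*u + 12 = (u + 3)*(u^2 + 5*u + 4) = (u + 3)*(u + 4)*(u + 1)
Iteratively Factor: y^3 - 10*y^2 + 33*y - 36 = (y - 3)*(y^2 - 7*y + 12) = (y - 4)*(y - 3)*(y - 3)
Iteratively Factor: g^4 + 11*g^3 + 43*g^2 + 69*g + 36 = (g + 3)*(g^3 + 8*g^2 + 19*g + 12) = (g + 3)*(g + 4)*(g^2 + 4*g + 3) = (g + 3)^2*(g + 4)*(g + 1)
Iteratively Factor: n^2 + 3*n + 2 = (n + 2)*(n + 1)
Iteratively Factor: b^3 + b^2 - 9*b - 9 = (b - 3)*(b^2 + 4*b + 3) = (b - 3)*(b + 1)*(b + 3)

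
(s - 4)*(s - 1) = s^2 - 5*s + 4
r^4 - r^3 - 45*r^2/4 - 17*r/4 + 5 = (r - 4)*(r - 1/2)*(r + 1)*(r + 5/2)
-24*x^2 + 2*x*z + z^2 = (-4*x + z)*(6*x + z)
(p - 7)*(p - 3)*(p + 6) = p^3 - 4*p^2 - 39*p + 126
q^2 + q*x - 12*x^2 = (q - 3*x)*(q + 4*x)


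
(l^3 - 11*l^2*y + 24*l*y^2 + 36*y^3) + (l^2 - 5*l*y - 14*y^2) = l^3 - 11*l^2*y + l^2 + 24*l*y^2 - 5*l*y + 36*y^3 - 14*y^2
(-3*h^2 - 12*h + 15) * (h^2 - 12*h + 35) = -3*h^4 + 24*h^3 + 54*h^2 - 600*h + 525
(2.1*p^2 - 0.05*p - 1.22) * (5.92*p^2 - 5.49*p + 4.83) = 12.432*p^4 - 11.825*p^3 + 3.1951*p^2 + 6.4563*p - 5.8926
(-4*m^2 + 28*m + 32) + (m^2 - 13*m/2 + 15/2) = -3*m^2 + 43*m/2 + 79/2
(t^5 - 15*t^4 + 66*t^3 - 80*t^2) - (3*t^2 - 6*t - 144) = t^5 - 15*t^4 + 66*t^3 - 83*t^2 + 6*t + 144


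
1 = 1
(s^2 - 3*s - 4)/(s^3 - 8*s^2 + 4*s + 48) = (s + 1)/(s^2 - 4*s - 12)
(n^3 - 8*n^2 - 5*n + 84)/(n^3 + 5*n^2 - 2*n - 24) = (n^2 - 11*n + 28)/(n^2 + 2*n - 8)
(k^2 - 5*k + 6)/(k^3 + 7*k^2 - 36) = (k - 3)/(k^2 + 9*k + 18)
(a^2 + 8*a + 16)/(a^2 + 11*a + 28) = (a + 4)/(a + 7)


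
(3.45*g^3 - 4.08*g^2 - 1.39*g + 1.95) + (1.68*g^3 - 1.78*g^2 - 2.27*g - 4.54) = 5.13*g^3 - 5.86*g^2 - 3.66*g - 2.59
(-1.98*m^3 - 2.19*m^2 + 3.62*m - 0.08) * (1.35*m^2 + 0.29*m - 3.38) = -2.673*m^5 - 3.5307*m^4 + 10.9443*m^3 + 8.344*m^2 - 12.2588*m + 0.2704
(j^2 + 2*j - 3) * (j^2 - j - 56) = j^4 + j^3 - 61*j^2 - 109*j + 168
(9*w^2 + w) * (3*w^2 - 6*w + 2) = 27*w^4 - 51*w^3 + 12*w^2 + 2*w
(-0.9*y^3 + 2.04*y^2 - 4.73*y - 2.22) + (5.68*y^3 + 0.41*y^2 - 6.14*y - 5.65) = 4.78*y^3 + 2.45*y^2 - 10.87*y - 7.87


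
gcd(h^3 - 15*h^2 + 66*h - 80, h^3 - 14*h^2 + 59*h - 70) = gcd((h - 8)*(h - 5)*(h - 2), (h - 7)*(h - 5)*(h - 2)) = h^2 - 7*h + 10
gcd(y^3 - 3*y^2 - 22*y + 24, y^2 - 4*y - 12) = y - 6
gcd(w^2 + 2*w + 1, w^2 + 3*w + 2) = w + 1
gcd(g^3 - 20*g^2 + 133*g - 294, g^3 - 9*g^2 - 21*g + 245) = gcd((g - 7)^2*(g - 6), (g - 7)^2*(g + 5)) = g^2 - 14*g + 49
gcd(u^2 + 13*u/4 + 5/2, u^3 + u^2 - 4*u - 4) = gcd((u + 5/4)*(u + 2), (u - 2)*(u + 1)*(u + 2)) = u + 2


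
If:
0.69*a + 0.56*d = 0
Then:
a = -0.811594202898551*d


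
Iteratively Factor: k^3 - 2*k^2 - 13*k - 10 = (k + 2)*(k^2 - 4*k - 5) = (k + 1)*(k + 2)*(k - 5)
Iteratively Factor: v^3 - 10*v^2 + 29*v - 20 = (v - 5)*(v^2 - 5*v + 4) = (v - 5)*(v - 4)*(v - 1)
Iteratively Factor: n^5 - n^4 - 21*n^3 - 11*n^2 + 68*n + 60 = (n + 2)*(n^4 - 3*n^3 - 15*n^2 + 19*n + 30) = (n - 5)*(n + 2)*(n^3 + 2*n^2 - 5*n - 6) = (n - 5)*(n + 1)*(n + 2)*(n^2 + n - 6) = (n - 5)*(n - 2)*(n + 1)*(n + 2)*(n + 3)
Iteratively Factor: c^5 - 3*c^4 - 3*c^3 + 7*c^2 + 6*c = (c)*(c^4 - 3*c^3 - 3*c^2 + 7*c + 6) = c*(c + 1)*(c^3 - 4*c^2 + c + 6) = c*(c - 2)*(c + 1)*(c^2 - 2*c - 3) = c*(c - 3)*(c - 2)*(c + 1)*(c + 1)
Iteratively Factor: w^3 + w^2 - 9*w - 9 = (w + 3)*(w^2 - 2*w - 3) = (w + 1)*(w + 3)*(w - 3)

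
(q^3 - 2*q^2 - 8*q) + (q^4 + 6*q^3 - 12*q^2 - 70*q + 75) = q^4 + 7*q^3 - 14*q^2 - 78*q + 75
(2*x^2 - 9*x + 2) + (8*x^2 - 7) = 10*x^2 - 9*x - 5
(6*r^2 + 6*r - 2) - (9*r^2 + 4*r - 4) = -3*r^2 + 2*r + 2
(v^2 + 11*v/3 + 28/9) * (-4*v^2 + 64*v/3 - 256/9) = -4*v^4 + 20*v^3/3 + 112*v^2/3 - 1024*v/27 - 7168/81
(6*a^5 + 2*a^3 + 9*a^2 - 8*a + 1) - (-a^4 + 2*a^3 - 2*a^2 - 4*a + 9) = 6*a^5 + a^4 + 11*a^2 - 4*a - 8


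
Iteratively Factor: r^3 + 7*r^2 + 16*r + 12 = (r + 2)*(r^2 + 5*r + 6) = (r + 2)^2*(r + 3)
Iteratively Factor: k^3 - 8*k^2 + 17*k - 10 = (k - 2)*(k^2 - 6*k + 5) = (k - 2)*(k - 1)*(k - 5)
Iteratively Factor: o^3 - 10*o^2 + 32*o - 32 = (o - 2)*(o^2 - 8*o + 16) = (o - 4)*(o - 2)*(o - 4)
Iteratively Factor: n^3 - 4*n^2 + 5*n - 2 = (n - 1)*(n^2 - 3*n + 2) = (n - 2)*(n - 1)*(n - 1)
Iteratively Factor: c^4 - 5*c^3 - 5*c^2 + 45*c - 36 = (c - 1)*(c^3 - 4*c^2 - 9*c + 36) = (c - 4)*(c - 1)*(c^2 - 9) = (c - 4)*(c - 1)*(c + 3)*(c - 3)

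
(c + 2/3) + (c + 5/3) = 2*c + 7/3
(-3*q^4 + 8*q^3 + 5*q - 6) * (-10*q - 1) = 30*q^5 - 77*q^4 - 8*q^3 - 50*q^2 + 55*q + 6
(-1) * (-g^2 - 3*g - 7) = g^2 + 3*g + 7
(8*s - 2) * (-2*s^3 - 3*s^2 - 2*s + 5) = -16*s^4 - 20*s^3 - 10*s^2 + 44*s - 10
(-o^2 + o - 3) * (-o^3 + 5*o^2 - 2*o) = o^5 - 6*o^4 + 10*o^3 - 17*o^2 + 6*o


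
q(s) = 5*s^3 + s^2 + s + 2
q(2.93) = 139.28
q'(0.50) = 5.75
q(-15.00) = -16663.00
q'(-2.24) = 71.78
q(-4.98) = -595.71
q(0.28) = 2.47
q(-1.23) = -7.02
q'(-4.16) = 252.26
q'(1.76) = 50.98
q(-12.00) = -8506.00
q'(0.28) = 2.74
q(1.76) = 34.12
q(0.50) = 3.38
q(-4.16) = -344.81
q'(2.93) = 135.63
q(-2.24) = -51.42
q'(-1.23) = 21.23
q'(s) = 15*s^2 + 2*s + 1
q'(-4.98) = 363.05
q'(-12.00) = 2137.00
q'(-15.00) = 3346.00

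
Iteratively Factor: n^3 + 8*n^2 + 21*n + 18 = (n + 2)*(n^2 + 6*n + 9) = (n + 2)*(n + 3)*(n + 3)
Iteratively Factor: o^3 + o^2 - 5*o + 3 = (o + 3)*(o^2 - 2*o + 1) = (o - 1)*(o + 3)*(o - 1)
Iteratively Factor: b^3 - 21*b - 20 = (b + 1)*(b^2 - b - 20) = (b - 5)*(b + 1)*(b + 4)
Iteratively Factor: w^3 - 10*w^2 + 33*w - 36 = (w - 4)*(w^2 - 6*w + 9) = (w - 4)*(w - 3)*(w - 3)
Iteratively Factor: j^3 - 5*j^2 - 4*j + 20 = (j - 2)*(j^2 - 3*j - 10) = (j - 2)*(j + 2)*(j - 5)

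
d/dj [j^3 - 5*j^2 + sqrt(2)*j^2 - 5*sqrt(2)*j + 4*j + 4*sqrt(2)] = 3*j^2 - 10*j + 2*sqrt(2)*j - 5*sqrt(2) + 4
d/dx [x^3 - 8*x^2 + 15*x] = 3*x^2 - 16*x + 15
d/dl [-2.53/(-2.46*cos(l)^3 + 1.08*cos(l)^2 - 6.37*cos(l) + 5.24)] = (18.6714*cos(l)^2 - 5.4648*cos(l) + 16.1161)*sin(l)/(2.46*cos(l)^3 - 1.08*cos(l)^2 + 6.37*cos(l) - 5.24)^2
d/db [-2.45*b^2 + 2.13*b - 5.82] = 2.13 - 4.9*b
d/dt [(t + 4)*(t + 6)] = 2*t + 10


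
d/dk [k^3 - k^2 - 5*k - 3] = 3*k^2 - 2*k - 5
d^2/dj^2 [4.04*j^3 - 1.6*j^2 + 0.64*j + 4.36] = 24.24*j - 3.2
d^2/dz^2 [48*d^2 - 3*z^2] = -6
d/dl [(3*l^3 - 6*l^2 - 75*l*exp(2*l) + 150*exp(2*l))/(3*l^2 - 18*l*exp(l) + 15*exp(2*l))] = (6*l^2*exp(l) + l^2 - 14*l*exp(l) - 5*exp(2*l) + 12*exp(l))/(l^2 - 2*l*exp(l) + exp(2*l))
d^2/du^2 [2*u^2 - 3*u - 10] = 4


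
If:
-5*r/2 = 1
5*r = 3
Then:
No Solution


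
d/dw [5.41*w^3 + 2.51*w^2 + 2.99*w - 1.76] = 16.23*w^2 + 5.02*w + 2.99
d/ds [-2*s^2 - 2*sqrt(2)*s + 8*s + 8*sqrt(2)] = -4*s - 2*sqrt(2) + 8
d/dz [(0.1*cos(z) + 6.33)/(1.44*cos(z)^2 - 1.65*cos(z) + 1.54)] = (0.144*cos(z)^2 + 18.2304*cos(z) - 10.5985)*sin(z)/(2.0736*cos(z)^4 - 4.752*cos(z)^3 + 7.1577*cos(z)^2 - 5.082*cos(z) + 2.3716)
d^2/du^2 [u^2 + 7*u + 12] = 2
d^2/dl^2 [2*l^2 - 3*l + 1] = 4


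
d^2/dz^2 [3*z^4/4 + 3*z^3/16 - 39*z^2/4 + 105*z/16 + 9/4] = 9*z^2 + 9*z/8 - 39/2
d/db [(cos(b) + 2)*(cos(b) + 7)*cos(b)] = (3*sin(b)^2 - 18*cos(b) - 17)*sin(b)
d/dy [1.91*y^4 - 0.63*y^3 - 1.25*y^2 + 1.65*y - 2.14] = 7.64*y^3 - 1.89*y^2 - 2.5*y + 1.65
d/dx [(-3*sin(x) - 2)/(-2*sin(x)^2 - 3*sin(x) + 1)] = (-8*sin(x) + 3*cos(2*x) - 12)*cos(x)/(3*sin(x) - cos(2*x))^2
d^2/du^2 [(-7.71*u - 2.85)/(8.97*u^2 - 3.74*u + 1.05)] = (-(7.71*u + 2.85)*(17.94*u - 3.74)*(35.88*u - 7.48) + (414.9522*u - 6.54179999999999)*(8.97*u^2 - 3.74*u + 1.05))/(8.97*u^2 - 3.74*u + 1.05)^3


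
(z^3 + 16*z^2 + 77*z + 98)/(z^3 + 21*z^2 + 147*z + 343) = (z + 2)/(z + 7)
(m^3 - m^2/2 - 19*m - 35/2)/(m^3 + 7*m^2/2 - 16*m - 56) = (m^2 - 4*m - 5)/(m^2 - 16)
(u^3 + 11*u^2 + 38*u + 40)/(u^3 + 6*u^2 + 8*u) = (u + 5)/u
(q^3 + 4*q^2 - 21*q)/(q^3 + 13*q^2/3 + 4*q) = 3*(q^2 + 4*q - 21)/(3*q^2 + 13*q + 12)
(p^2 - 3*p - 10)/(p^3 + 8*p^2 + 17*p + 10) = (p - 5)/(p^2 + 6*p + 5)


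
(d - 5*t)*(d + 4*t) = d^2 - d*t - 20*t^2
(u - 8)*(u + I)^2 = u^3 - 8*u^2 + 2*I*u^2 - u - 16*I*u + 8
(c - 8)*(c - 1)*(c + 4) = c^3 - 5*c^2 - 28*c + 32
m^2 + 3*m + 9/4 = (m + 3/2)^2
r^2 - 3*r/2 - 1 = (r - 2)*(r + 1/2)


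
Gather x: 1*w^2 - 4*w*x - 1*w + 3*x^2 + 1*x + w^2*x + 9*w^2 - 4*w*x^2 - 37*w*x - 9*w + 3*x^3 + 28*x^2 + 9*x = 10*w^2 - 10*w + 3*x^3 + x^2*(31 - 4*w) + x*(w^2 - 41*w + 10)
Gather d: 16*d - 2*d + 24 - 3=14*d + 21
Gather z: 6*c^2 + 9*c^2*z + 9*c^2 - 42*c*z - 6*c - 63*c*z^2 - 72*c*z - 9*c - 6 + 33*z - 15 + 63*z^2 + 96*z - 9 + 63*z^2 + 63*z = 15*c^2 - 15*c + z^2*(126 - 63*c) + z*(9*c^2 - 114*c + 192) - 30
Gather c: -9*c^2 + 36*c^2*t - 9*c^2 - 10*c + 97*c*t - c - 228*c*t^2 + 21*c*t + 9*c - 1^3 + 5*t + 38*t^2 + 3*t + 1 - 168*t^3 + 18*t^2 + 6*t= c^2*(36*t - 18) + c*(-228*t^2 + 118*t - 2) - 168*t^3 + 56*t^2 + 14*t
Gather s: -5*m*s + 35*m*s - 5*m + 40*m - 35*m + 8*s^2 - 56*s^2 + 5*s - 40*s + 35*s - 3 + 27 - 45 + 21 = 30*m*s - 48*s^2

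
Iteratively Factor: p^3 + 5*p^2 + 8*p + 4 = (p + 1)*(p^2 + 4*p + 4) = (p + 1)*(p + 2)*(p + 2)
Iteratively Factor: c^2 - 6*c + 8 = (c - 4)*(c - 2)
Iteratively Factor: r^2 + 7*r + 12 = (r + 4)*(r + 3)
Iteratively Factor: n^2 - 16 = (n + 4)*(n - 4)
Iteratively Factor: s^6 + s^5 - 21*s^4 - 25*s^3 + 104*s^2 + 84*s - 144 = (s + 3)*(s^5 - 2*s^4 - 15*s^3 + 20*s^2 + 44*s - 48) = (s - 1)*(s + 3)*(s^4 - s^3 - 16*s^2 + 4*s + 48) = (s - 1)*(s + 3)^2*(s^3 - 4*s^2 - 4*s + 16) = (s - 4)*(s - 1)*(s + 3)^2*(s^2 - 4) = (s - 4)*(s - 1)*(s + 2)*(s + 3)^2*(s - 2)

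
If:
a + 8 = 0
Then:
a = -8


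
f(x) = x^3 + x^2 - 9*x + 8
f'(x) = 3*x^2 + 2*x - 9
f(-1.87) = 21.79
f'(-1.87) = -2.25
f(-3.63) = 6.01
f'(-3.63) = 23.27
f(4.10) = 56.83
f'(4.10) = 49.63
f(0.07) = 7.38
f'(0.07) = -8.85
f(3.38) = 27.62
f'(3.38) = 32.03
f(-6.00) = -118.00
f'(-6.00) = 87.00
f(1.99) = 1.93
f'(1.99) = 6.86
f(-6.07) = -124.17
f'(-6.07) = 89.39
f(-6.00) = -118.00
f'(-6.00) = 87.00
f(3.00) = 17.00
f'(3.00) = 24.00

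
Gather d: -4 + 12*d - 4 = 12*d - 8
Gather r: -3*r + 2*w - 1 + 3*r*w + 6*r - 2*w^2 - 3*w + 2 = r*(3*w + 3) - 2*w^2 - w + 1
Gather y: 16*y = 16*y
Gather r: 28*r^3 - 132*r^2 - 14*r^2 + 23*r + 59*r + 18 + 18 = 28*r^3 - 146*r^2 + 82*r + 36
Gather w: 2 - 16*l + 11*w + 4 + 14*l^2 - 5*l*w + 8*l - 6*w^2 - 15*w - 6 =14*l^2 - 8*l - 6*w^2 + w*(-5*l - 4)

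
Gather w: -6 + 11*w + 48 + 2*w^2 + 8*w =2*w^2 + 19*w + 42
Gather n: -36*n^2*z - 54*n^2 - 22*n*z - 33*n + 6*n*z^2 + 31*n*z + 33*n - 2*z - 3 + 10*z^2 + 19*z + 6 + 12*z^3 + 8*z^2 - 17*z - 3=n^2*(-36*z - 54) + n*(6*z^2 + 9*z) + 12*z^3 + 18*z^2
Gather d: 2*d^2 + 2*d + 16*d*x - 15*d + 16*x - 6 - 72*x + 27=2*d^2 + d*(16*x - 13) - 56*x + 21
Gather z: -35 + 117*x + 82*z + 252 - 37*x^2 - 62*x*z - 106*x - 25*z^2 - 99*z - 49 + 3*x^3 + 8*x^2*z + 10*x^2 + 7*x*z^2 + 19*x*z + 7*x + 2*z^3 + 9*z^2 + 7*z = 3*x^3 - 27*x^2 + 18*x + 2*z^3 + z^2*(7*x - 16) + z*(8*x^2 - 43*x - 10) + 168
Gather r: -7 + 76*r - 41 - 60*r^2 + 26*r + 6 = -60*r^2 + 102*r - 42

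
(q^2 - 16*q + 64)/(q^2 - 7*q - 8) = (q - 8)/(q + 1)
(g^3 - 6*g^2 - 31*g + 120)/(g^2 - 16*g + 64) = (g^2 + 2*g - 15)/(g - 8)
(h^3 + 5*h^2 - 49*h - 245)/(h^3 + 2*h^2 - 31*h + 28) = (h^2 - 2*h - 35)/(h^2 - 5*h + 4)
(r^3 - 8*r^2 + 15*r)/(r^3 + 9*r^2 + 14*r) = (r^2 - 8*r + 15)/(r^2 + 9*r + 14)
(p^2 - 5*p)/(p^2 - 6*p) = (p - 5)/(p - 6)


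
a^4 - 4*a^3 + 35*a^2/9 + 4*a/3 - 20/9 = (a - 2)*(a - 5/3)*(a - 1)*(a + 2/3)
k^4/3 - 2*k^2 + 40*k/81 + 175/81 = (k/3 + 1/3)*(k - 5/3)^2*(k + 7/3)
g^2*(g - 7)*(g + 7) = g^4 - 49*g^2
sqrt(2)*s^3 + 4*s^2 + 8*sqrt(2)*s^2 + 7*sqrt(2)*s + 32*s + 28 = (s + 7)*(s + 2*sqrt(2))*(sqrt(2)*s + sqrt(2))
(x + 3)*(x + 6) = x^2 + 9*x + 18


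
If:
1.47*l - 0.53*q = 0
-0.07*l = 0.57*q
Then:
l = 0.00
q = 0.00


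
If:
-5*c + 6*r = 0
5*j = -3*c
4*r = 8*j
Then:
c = 0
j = 0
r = 0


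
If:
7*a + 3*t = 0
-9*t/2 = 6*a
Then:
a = 0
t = 0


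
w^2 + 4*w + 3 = (w + 1)*(w + 3)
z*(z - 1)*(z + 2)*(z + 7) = z^4 + 8*z^3 + 5*z^2 - 14*z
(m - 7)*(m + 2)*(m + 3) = m^3 - 2*m^2 - 29*m - 42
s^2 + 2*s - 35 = (s - 5)*(s + 7)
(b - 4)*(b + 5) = b^2 + b - 20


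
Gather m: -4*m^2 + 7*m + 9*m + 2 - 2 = -4*m^2 + 16*m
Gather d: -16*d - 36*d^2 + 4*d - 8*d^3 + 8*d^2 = -8*d^3 - 28*d^2 - 12*d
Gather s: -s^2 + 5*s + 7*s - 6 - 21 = -s^2 + 12*s - 27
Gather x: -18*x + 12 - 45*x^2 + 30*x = -45*x^2 + 12*x + 12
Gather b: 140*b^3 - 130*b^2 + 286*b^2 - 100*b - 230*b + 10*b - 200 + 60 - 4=140*b^3 + 156*b^2 - 320*b - 144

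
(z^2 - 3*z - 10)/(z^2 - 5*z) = (z + 2)/z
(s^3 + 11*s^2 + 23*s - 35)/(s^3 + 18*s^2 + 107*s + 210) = (s - 1)/(s + 6)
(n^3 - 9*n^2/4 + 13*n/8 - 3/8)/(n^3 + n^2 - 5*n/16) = 2*(8*n^3 - 18*n^2 + 13*n - 3)/(n*(16*n^2 + 16*n - 5))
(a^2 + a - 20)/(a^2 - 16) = (a + 5)/(a + 4)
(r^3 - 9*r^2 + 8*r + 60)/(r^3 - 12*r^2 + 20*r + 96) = (r - 5)/(r - 8)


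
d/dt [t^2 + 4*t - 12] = 2*t + 4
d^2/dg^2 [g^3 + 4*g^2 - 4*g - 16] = 6*g + 8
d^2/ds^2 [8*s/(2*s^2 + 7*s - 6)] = 16*(s*(4*s + 7)^2 - (6*s + 7)*(2*s^2 + 7*s - 6))/(2*s^2 + 7*s - 6)^3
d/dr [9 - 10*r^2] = -20*r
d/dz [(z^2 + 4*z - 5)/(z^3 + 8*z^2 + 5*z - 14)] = (-z^2 - 10*z - 31)/(z^4 + 18*z^3 + 109*z^2 + 252*z + 196)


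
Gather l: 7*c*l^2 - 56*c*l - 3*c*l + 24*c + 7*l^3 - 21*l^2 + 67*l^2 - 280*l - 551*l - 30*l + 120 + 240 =24*c + 7*l^3 + l^2*(7*c + 46) + l*(-59*c - 861) + 360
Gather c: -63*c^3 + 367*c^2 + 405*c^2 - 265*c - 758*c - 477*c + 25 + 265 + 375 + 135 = -63*c^3 + 772*c^2 - 1500*c + 800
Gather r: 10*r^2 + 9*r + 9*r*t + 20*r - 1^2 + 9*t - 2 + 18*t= 10*r^2 + r*(9*t + 29) + 27*t - 3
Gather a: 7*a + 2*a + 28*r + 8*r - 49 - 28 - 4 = 9*a + 36*r - 81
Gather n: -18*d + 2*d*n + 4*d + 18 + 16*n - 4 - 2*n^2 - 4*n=-14*d - 2*n^2 + n*(2*d + 12) + 14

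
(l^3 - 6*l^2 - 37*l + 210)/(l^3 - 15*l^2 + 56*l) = (l^2 + l - 30)/(l*(l - 8))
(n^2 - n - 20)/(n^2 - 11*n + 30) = (n + 4)/(n - 6)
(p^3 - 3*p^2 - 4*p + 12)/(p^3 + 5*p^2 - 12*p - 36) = (p - 2)/(p + 6)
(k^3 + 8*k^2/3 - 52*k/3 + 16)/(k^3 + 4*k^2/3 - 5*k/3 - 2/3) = (3*k^3 + 8*k^2 - 52*k + 48)/(3*k^3 + 4*k^2 - 5*k - 2)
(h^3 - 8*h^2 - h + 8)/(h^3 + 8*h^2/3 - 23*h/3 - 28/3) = 3*(h^2 - 9*h + 8)/(3*h^2 + 5*h - 28)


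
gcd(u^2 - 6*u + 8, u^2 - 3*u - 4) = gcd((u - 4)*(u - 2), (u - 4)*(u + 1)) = u - 4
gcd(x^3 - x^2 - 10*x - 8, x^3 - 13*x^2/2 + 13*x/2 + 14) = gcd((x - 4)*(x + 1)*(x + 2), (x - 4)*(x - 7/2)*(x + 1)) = x^2 - 3*x - 4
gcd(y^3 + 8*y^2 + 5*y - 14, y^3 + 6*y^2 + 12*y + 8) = y + 2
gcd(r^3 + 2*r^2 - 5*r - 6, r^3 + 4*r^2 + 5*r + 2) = r + 1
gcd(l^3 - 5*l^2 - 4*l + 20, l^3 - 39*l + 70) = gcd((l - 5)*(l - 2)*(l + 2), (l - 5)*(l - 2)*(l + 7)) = l^2 - 7*l + 10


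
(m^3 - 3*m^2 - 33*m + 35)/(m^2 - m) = m - 2 - 35/m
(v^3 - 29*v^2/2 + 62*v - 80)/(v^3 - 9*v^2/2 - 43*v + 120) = (v - 4)/(v + 6)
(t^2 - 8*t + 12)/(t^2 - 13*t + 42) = (t - 2)/(t - 7)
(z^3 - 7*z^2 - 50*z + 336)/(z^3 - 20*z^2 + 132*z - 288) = (z + 7)/(z - 6)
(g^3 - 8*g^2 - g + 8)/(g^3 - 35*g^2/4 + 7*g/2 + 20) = 4*(g^2 - 1)/(4*g^2 - 3*g - 10)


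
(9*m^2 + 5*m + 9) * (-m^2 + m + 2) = -9*m^4 + 4*m^3 + 14*m^2 + 19*m + 18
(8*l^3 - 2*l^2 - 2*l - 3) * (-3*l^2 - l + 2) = -24*l^5 - 2*l^4 + 24*l^3 + 7*l^2 - l - 6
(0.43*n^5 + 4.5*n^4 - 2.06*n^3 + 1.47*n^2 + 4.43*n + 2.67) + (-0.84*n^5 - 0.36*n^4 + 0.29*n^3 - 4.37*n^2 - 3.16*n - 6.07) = -0.41*n^5 + 4.14*n^4 - 1.77*n^3 - 2.9*n^2 + 1.27*n - 3.4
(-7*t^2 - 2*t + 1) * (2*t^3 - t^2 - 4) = -14*t^5 + 3*t^4 + 4*t^3 + 27*t^2 + 8*t - 4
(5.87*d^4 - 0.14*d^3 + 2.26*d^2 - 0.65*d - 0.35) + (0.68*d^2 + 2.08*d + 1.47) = 5.87*d^4 - 0.14*d^3 + 2.94*d^2 + 1.43*d + 1.12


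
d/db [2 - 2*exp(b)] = -2*exp(b)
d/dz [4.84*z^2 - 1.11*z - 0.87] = 9.68*z - 1.11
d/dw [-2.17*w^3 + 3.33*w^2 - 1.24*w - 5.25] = -6.51*w^2 + 6.66*w - 1.24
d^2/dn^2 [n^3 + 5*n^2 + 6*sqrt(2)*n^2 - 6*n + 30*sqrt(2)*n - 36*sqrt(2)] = 6*n + 10 + 12*sqrt(2)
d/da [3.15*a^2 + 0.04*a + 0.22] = 6.3*a + 0.04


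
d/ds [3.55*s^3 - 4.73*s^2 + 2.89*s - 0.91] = 10.65*s^2 - 9.46*s + 2.89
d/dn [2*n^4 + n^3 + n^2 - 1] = n*(8*n^2 + 3*n + 2)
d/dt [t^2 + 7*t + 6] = 2*t + 7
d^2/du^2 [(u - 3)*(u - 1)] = 2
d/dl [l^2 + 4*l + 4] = 2*l + 4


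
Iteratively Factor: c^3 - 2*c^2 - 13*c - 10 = (c + 2)*(c^2 - 4*c - 5) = (c + 1)*(c + 2)*(c - 5)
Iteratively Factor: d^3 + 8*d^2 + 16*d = (d)*(d^2 + 8*d + 16) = d*(d + 4)*(d + 4)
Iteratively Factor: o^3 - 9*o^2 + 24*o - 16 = (o - 4)*(o^2 - 5*o + 4) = (o - 4)*(o - 1)*(o - 4)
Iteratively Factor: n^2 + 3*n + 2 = (n + 1)*(n + 2)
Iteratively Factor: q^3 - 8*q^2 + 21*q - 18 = (q - 2)*(q^2 - 6*q + 9) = (q - 3)*(q - 2)*(q - 3)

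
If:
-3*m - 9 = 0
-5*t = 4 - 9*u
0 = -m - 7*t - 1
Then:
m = -3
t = 2/7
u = 38/63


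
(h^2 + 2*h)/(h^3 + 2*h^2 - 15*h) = (h + 2)/(h^2 + 2*h - 15)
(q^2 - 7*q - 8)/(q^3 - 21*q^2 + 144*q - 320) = (q + 1)/(q^2 - 13*q + 40)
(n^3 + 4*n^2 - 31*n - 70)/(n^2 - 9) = (n^3 + 4*n^2 - 31*n - 70)/(n^2 - 9)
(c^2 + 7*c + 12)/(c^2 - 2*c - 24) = (c + 3)/(c - 6)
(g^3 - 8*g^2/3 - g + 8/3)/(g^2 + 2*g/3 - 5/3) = (3*g^2 - 5*g - 8)/(3*g + 5)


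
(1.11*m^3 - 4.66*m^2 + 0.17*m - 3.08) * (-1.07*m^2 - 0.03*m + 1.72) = -1.1877*m^5 + 4.9529*m^4 + 1.8671*m^3 - 4.7247*m^2 + 0.3848*m - 5.2976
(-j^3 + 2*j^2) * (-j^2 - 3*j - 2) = j^5 + j^4 - 4*j^3 - 4*j^2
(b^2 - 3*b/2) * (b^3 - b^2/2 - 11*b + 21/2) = b^5 - 2*b^4 - 41*b^3/4 + 27*b^2 - 63*b/4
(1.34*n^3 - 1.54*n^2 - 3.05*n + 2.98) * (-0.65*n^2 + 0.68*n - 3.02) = -0.871*n^5 + 1.9122*n^4 - 3.1115*n^3 + 0.6398*n^2 + 11.2374*n - 8.9996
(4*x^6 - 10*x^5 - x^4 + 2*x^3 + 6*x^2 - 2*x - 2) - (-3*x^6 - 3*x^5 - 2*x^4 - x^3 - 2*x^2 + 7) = 7*x^6 - 7*x^5 + x^4 + 3*x^3 + 8*x^2 - 2*x - 9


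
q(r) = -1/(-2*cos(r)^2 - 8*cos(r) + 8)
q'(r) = -(-4*sin(r)*cos(r) - 8*sin(r))/(-2*cos(r)^2 - 8*cos(r) + 8)^2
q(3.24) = -0.07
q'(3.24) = -0.00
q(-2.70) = -0.07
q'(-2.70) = -0.01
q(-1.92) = -0.10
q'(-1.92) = -0.06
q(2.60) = -0.07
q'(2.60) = 0.01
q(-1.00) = -0.32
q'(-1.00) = -0.89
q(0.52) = 2.23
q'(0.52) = 28.30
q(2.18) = -0.08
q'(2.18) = 0.03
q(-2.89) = -0.07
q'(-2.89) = -0.01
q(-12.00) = 5.71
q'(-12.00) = 199.28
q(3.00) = -0.07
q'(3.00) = 0.00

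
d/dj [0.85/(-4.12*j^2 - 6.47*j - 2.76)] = (7.004*j + 5.4995)/(4.12*j^2 + 6.47*j + 2.76)^2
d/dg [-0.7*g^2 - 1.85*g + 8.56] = -1.4*g - 1.85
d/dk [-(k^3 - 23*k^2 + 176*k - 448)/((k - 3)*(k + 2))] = (-k^4 + 2*k^3 + 171*k^2 - 1172*k + 1504)/(k^4 - 2*k^3 - 11*k^2 + 12*k + 36)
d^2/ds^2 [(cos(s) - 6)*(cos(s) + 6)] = -2*cos(2*s)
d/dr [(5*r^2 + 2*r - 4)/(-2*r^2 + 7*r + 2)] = (39*r^2 + 4*r + 32)/(4*r^4 - 28*r^3 + 41*r^2 + 28*r + 4)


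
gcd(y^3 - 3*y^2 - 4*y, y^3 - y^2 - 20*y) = y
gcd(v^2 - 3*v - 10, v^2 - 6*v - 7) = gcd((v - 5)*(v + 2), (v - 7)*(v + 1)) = 1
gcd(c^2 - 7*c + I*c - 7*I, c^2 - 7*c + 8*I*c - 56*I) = c - 7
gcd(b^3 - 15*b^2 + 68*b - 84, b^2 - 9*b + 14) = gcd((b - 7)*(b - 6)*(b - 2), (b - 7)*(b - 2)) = b^2 - 9*b + 14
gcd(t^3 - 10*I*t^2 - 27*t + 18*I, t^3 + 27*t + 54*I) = t - 6*I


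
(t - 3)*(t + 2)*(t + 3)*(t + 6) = t^4 + 8*t^3 + 3*t^2 - 72*t - 108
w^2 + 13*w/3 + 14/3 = (w + 2)*(w + 7/3)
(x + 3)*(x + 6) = x^2 + 9*x + 18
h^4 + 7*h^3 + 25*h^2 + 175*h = h*(h + 7)*(h - 5*I)*(h + 5*I)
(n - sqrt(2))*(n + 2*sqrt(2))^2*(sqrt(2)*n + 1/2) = sqrt(2)*n^4 + 13*n^3/2 + 3*sqrt(2)*n^2/2 - 16*n - 4*sqrt(2)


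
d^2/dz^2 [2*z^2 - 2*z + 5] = 4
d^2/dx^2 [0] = 0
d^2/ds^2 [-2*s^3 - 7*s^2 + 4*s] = -12*s - 14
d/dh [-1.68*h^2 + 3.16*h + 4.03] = 3.16 - 3.36*h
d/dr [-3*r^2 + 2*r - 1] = 2 - 6*r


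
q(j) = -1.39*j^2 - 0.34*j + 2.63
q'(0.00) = -0.34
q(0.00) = 2.63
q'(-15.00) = 41.36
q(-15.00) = -305.02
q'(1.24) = -3.79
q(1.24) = 0.07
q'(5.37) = -15.27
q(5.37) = -39.28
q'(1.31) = -3.98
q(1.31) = -0.20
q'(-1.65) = 4.25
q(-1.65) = -0.59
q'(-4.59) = 12.42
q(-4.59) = -25.09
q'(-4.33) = 11.70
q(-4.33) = -21.96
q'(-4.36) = 11.78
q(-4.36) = -22.31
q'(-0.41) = 0.80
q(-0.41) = 2.54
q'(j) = -2.78*j - 0.34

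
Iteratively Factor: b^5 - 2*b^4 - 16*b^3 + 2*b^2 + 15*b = (b + 1)*(b^4 - 3*b^3 - 13*b^2 + 15*b) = (b - 1)*(b + 1)*(b^3 - 2*b^2 - 15*b) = b*(b - 1)*(b + 1)*(b^2 - 2*b - 15) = b*(b - 5)*(b - 1)*(b + 1)*(b + 3)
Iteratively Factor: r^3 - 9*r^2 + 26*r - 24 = (r - 4)*(r^2 - 5*r + 6) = (r - 4)*(r - 2)*(r - 3)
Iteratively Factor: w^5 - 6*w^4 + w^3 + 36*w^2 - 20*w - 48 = (w - 4)*(w^4 - 2*w^3 - 7*w^2 + 8*w + 12) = (w - 4)*(w - 3)*(w^3 + w^2 - 4*w - 4) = (w - 4)*(w - 3)*(w + 1)*(w^2 - 4) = (w - 4)*(w - 3)*(w - 2)*(w + 1)*(w + 2)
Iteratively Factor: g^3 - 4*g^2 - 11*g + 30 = (g - 2)*(g^2 - 2*g - 15) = (g - 2)*(g + 3)*(g - 5)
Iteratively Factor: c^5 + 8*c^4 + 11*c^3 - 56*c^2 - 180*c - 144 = (c + 2)*(c^4 + 6*c^3 - c^2 - 54*c - 72) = (c + 2)*(c + 4)*(c^3 + 2*c^2 - 9*c - 18) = (c + 2)^2*(c + 4)*(c^2 - 9) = (c + 2)^2*(c + 3)*(c + 4)*(c - 3)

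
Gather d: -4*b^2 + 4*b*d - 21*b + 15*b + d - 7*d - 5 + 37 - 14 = -4*b^2 - 6*b + d*(4*b - 6) + 18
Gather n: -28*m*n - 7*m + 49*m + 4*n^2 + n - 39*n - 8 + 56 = 42*m + 4*n^2 + n*(-28*m - 38) + 48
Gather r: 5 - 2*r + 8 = 13 - 2*r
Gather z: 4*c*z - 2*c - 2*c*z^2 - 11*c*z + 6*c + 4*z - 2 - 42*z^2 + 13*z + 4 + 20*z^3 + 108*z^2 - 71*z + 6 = 4*c + 20*z^3 + z^2*(66 - 2*c) + z*(-7*c - 54) + 8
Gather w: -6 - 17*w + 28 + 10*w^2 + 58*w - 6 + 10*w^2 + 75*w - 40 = 20*w^2 + 116*w - 24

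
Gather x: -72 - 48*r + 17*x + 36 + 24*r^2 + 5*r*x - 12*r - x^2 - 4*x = 24*r^2 - 60*r - x^2 + x*(5*r + 13) - 36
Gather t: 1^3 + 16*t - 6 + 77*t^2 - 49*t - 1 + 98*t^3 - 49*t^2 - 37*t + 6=98*t^3 + 28*t^2 - 70*t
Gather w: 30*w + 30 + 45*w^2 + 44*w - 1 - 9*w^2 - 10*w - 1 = 36*w^2 + 64*w + 28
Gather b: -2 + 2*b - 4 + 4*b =6*b - 6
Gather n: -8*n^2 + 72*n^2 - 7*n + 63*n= 64*n^2 + 56*n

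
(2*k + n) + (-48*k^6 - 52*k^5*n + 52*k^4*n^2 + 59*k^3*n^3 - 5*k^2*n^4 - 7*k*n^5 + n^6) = -48*k^6 - 52*k^5*n + 52*k^4*n^2 + 59*k^3*n^3 - 5*k^2*n^4 - 7*k*n^5 + 2*k + n^6 + n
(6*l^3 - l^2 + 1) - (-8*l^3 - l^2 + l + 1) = 14*l^3 - l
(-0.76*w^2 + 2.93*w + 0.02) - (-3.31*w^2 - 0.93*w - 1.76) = 2.55*w^2 + 3.86*w + 1.78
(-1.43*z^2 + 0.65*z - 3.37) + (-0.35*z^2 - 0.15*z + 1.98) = -1.78*z^2 + 0.5*z - 1.39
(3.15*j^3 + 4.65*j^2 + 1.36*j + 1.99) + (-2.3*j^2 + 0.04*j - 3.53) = 3.15*j^3 + 2.35*j^2 + 1.4*j - 1.54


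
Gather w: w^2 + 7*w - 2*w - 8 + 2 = w^2 + 5*w - 6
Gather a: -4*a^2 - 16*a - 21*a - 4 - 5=-4*a^2 - 37*a - 9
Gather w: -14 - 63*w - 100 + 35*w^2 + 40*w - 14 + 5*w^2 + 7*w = 40*w^2 - 16*w - 128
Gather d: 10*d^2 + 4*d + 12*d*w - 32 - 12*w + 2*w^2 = 10*d^2 + d*(12*w + 4) + 2*w^2 - 12*w - 32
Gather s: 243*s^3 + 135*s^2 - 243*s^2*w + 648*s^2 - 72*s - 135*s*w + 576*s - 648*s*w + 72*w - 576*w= 243*s^3 + s^2*(783 - 243*w) + s*(504 - 783*w) - 504*w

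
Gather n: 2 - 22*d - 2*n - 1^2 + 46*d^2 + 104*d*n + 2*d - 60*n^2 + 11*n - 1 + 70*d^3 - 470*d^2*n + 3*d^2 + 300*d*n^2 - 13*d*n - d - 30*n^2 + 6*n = 70*d^3 + 49*d^2 - 21*d + n^2*(300*d - 90) + n*(-470*d^2 + 91*d + 15)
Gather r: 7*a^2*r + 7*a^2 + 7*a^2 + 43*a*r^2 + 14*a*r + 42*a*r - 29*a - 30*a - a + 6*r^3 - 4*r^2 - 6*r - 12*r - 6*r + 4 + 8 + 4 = 14*a^2 - 60*a + 6*r^3 + r^2*(43*a - 4) + r*(7*a^2 + 56*a - 24) + 16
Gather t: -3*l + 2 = 2 - 3*l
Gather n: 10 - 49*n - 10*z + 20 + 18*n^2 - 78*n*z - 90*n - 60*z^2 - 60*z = 18*n^2 + n*(-78*z - 139) - 60*z^2 - 70*z + 30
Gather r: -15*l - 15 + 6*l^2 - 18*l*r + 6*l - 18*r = 6*l^2 - 9*l + r*(-18*l - 18) - 15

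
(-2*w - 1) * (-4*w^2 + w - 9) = 8*w^3 + 2*w^2 + 17*w + 9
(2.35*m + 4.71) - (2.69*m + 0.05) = 4.66 - 0.34*m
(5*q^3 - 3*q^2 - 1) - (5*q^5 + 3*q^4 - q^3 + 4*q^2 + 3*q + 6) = -5*q^5 - 3*q^4 + 6*q^3 - 7*q^2 - 3*q - 7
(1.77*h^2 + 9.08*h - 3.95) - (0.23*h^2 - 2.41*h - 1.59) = 1.54*h^2 + 11.49*h - 2.36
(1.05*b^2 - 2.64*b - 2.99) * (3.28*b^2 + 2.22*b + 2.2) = 3.444*b^4 - 6.3282*b^3 - 13.358*b^2 - 12.4458*b - 6.578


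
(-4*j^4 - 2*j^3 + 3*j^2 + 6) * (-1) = 4*j^4 + 2*j^3 - 3*j^2 - 6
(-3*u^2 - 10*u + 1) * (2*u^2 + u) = -6*u^4 - 23*u^3 - 8*u^2 + u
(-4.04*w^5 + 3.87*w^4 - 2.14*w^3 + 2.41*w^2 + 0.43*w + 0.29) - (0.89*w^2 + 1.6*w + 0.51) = -4.04*w^5 + 3.87*w^4 - 2.14*w^3 + 1.52*w^2 - 1.17*w - 0.22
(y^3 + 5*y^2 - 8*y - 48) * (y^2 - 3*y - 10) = y^5 + 2*y^4 - 33*y^3 - 74*y^2 + 224*y + 480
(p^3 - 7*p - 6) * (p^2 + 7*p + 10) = p^5 + 7*p^4 + 3*p^3 - 55*p^2 - 112*p - 60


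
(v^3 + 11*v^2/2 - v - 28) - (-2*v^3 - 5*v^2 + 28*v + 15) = 3*v^3 + 21*v^2/2 - 29*v - 43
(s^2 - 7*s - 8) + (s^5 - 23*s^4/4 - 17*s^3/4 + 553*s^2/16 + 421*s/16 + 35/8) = s^5 - 23*s^4/4 - 17*s^3/4 + 569*s^2/16 + 309*s/16 - 29/8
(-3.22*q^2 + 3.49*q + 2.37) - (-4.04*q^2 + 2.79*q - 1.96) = 0.82*q^2 + 0.7*q + 4.33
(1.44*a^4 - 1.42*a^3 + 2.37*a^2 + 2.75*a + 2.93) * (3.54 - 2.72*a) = -3.9168*a^5 + 8.96*a^4 - 11.4732*a^3 + 0.909800000000001*a^2 + 1.7654*a + 10.3722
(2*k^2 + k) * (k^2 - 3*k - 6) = 2*k^4 - 5*k^3 - 15*k^2 - 6*k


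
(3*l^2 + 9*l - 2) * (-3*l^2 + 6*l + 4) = -9*l^4 - 9*l^3 + 72*l^2 + 24*l - 8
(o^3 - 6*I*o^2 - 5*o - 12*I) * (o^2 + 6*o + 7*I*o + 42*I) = o^5 + 6*o^4 + I*o^4 + 37*o^3 + 6*I*o^3 + 222*o^2 - 47*I*o^2 + 84*o - 282*I*o + 504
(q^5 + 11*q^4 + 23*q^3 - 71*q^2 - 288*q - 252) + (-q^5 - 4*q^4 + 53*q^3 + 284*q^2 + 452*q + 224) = 7*q^4 + 76*q^3 + 213*q^2 + 164*q - 28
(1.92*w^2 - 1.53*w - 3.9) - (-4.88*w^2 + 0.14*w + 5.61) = 6.8*w^2 - 1.67*w - 9.51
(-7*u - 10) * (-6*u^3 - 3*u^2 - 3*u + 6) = 42*u^4 + 81*u^3 + 51*u^2 - 12*u - 60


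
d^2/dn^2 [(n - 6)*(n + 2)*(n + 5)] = 6*n + 2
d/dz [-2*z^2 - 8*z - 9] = -4*z - 8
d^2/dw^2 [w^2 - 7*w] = 2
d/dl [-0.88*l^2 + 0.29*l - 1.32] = 0.29 - 1.76*l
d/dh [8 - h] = -1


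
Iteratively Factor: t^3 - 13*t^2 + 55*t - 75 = (t - 5)*(t^2 - 8*t + 15) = (t - 5)*(t - 3)*(t - 5)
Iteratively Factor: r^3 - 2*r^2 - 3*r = (r + 1)*(r^2 - 3*r) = (r - 3)*(r + 1)*(r)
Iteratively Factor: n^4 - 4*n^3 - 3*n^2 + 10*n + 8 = (n - 4)*(n^3 - 3*n - 2) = (n - 4)*(n + 1)*(n^2 - n - 2) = (n - 4)*(n + 1)^2*(n - 2)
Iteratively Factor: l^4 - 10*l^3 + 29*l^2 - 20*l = (l)*(l^3 - 10*l^2 + 29*l - 20) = l*(l - 1)*(l^2 - 9*l + 20) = l*(l - 4)*(l - 1)*(l - 5)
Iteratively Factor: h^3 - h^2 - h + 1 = (h + 1)*(h^2 - 2*h + 1) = (h - 1)*(h + 1)*(h - 1)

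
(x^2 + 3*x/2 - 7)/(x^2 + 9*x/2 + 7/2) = (x - 2)/(x + 1)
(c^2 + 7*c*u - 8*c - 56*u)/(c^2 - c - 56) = (c + 7*u)/(c + 7)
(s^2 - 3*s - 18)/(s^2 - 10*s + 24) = (s + 3)/(s - 4)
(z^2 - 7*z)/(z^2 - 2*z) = (z - 7)/(z - 2)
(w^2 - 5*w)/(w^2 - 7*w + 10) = w/(w - 2)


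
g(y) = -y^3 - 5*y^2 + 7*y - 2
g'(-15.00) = -518.00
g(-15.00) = 2143.00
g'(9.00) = -326.00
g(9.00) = -1073.00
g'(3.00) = -50.00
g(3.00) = -53.00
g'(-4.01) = -1.14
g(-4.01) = -45.99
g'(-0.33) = 9.97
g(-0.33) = -4.82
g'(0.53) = 0.86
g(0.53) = 0.16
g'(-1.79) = 15.29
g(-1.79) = -24.82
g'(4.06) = -83.05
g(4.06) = -122.92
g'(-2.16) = 14.60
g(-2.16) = -30.37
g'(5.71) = -147.91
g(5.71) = -311.22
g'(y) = -3*y^2 - 10*y + 7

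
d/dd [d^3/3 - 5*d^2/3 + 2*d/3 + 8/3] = d^2 - 10*d/3 + 2/3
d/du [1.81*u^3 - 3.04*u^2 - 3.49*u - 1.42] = 5.43*u^2 - 6.08*u - 3.49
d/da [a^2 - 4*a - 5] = 2*a - 4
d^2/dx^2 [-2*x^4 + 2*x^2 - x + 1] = 4 - 24*x^2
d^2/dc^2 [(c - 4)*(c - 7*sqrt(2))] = 2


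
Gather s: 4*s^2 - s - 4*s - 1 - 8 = 4*s^2 - 5*s - 9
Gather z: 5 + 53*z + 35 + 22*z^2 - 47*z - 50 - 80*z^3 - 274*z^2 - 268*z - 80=-80*z^3 - 252*z^2 - 262*z - 90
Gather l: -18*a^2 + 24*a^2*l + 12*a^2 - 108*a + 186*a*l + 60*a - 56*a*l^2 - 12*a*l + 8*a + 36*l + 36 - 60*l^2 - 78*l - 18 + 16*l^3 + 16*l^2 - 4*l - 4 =-6*a^2 - 40*a + 16*l^3 + l^2*(-56*a - 44) + l*(24*a^2 + 174*a - 46) + 14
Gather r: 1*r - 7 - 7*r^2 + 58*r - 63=-7*r^2 + 59*r - 70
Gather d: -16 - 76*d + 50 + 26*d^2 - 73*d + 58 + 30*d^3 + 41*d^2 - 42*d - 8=30*d^3 + 67*d^2 - 191*d + 84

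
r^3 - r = r*(r - 1)*(r + 1)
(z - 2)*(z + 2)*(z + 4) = z^3 + 4*z^2 - 4*z - 16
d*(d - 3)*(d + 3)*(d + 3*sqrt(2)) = d^4 + 3*sqrt(2)*d^3 - 9*d^2 - 27*sqrt(2)*d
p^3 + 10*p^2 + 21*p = p*(p + 3)*(p + 7)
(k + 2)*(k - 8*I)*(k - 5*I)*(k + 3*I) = k^4 + 2*k^3 - 10*I*k^3 - k^2 - 20*I*k^2 - 2*k - 120*I*k - 240*I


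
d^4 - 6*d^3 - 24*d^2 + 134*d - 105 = (d - 7)*(d - 3)*(d - 1)*(d + 5)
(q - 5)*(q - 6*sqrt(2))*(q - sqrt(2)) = q^3 - 7*sqrt(2)*q^2 - 5*q^2 + 12*q + 35*sqrt(2)*q - 60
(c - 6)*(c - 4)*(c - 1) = c^3 - 11*c^2 + 34*c - 24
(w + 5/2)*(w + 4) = w^2 + 13*w/2 + 10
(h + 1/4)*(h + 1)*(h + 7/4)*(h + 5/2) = h^4 + 11*h^3/2 + 159*h^2/16 + 209*h/32 + 35/32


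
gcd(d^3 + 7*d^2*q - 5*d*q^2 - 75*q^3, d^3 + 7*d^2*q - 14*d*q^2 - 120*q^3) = d + 5*q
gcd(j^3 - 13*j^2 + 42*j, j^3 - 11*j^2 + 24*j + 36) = j - 6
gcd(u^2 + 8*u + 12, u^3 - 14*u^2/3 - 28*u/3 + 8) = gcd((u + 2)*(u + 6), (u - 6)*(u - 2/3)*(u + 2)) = u + 2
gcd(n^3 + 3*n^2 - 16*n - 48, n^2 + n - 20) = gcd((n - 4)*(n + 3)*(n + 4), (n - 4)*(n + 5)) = n - 4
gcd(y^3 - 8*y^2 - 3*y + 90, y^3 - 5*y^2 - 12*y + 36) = y^2 - 3*y - 18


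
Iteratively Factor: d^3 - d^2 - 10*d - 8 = (d - 4)*(d^2 + 3*d + 2) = (d - 4)*(d + 2)*(d + 1)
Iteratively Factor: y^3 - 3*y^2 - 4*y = (y)*(y^2 - 3*y - 4) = y*(y - 4)*(y + 1)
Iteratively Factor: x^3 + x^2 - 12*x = (x + 4)*(x^2 - 3*x) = (x - 3)*(x + 4)*(x)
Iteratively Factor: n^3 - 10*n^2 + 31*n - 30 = (n - 5)*(n^2 - 5*n + 6) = (n - 5)*(n - 3)*(n - 2)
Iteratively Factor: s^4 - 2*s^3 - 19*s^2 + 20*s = (s + 4)*(s^3 - 6*s^2 + 5*s) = (s - 1)*(s + 4)*(s^2 - 5*s) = s*(s - 1)*(s + 4)*(s - 5)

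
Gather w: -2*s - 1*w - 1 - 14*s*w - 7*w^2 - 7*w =-2*s - 7*w^2 + w*(-14*s - 8) - 1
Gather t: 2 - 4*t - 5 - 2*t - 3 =-6*t - 6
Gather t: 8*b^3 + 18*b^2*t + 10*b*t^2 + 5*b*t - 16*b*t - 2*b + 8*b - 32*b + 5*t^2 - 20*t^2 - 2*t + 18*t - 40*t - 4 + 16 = 8*b^3 - 26*b + t^2*(10*b - 15) + t*(18*b^2 - 11*b - 24) + 12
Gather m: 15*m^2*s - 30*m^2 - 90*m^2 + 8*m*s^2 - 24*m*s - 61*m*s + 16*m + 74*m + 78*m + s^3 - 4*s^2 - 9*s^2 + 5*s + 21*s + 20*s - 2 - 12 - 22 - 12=m^2*(15*s - 120) + m*(8*s^2 - 85*s + 168) + s^3 - 13*s^2 + 46*s - 48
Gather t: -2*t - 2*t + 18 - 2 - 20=-4*t - 4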